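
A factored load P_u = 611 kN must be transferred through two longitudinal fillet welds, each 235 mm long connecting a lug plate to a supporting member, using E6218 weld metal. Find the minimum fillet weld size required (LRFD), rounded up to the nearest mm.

w = 7 mm

E62XX → F_EXX = 620 MPa.
Total weld length L = 470 mm.
Required throat t_e = P_u / (φ × 0.6 F_EXX × L) = 611 / (0.75 × 0.6 × 620 × 470 × 10⁻³) = 4.659 mm.
Required leg w = t_e / 0.707 = 6.591 mm → use 7 mm.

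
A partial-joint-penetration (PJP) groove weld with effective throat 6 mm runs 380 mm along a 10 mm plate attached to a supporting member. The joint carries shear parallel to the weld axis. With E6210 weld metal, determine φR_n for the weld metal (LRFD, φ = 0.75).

φR_n ≈ 636 kN

E62XX → F_EXX = 620 MPa.
Effective throat (given) t_e = 6 mm.
A_we = 6 × 380 = 2280 mm².
F_nw = 0.6 F_EXX = 372 MPa.
φR_n = 0.75 × 372 × 2280 × 10⁻³ = 636.1 kN.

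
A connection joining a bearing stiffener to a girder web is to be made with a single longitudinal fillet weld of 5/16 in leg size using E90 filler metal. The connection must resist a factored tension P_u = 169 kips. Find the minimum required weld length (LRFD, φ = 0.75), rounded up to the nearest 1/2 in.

L = 19 in

E90XX → F_EXX = 90 ksi.
Throat t_e = 0.707 × 0.3125 = 0.2209 in.
φr_n = 0.75 × 0.6 × 90 × 0.2209 = 8.948 kips/in.
L_req = P_u / φr_n = 169 / 8.948 = 18.89 in total.
Round up → use L = 19 in.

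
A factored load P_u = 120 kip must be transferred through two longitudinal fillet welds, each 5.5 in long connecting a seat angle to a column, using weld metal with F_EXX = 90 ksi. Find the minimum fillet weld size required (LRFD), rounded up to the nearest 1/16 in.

Total weld length L = 11 in.
Required throat t_e = P_u / (φ × 0.6 F_EXX × L) = 120 / (0.75 × 0.6 × 90 × 11) = 0.2694 in.
Required leg w = t_e / 0.707 = 0.381 in → use 7/16 in.

w = 7/16 in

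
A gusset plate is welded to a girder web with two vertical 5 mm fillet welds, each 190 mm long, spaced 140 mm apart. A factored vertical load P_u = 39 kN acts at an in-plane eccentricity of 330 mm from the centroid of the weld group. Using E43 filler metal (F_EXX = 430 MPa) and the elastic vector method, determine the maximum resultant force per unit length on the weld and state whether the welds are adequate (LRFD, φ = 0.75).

f_max ≈ 572 N/mm; adequate

Total weld length L_w = 380 mm. Treat welds as unit-width lines.
Polar moment about centroid: J = 2[d³/12 + d(b/2)²] = 2[190³/12 + 190×70²] = 3005000 mm³.
Direct shear f_v = P/L_w = 39×10³ / 380 = 102.6 N/mm (vertical).
Torsion M = P·e = 39×10³ × 330 = 12870000 N·mm.
Critical point at (x, y) = (70, 95) from centroid. f_tx = M·y/J = 406.8 N/mm; f_ty = M·x/J = 299.8 N/mm.
Resultant f_max = √[f_tx² + (f_v + f_ty)²] = √[406.8² + (102.6 + 299.8)²] = 572.2 N/mm.
Capacity per unit length: φr_n = 0.75 × 0.6 × 430 × (0.707 × 5) = 684 N/mm.
572.2 ≤ 684 → adequate.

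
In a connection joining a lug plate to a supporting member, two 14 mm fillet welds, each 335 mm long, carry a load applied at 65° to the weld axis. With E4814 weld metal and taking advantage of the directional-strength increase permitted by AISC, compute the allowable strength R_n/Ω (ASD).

E48XX → F_EXX = 480 MPa.
t_e = 0.707 × 14 = 9.898 mm; A_we = 9.898 × 670 = 6632 mm².
Directional factor: 1.0 + 0.5 sin^1.5(65°) = 1.431.
F_nw = 0.6 × 480 × 1.431 = 412.2 MPa.
R_n/Ω = (412.2 × 6632) / 2.0 × 10⁻³ = 1367 kN.

R_n/Ω ≈ 1370 kN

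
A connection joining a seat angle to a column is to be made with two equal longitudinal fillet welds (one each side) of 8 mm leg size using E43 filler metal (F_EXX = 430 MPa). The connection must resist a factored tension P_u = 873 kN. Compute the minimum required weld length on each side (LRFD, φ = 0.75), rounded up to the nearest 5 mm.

Throat t_e = 0.707 × 8 = 5.656 mm.
φr_n = 0.75 × 0.6 × 430 × 5.656 × 10⁻³ = 1.094 kN/mm.
L_req = P_u / φr_n = 873 / 1.094 = 797.7 mm total.
Per side: 797.7 / 2 = 398.8 mm.
Round up → use L = 400 mm on each side.

L = 400 mm on each side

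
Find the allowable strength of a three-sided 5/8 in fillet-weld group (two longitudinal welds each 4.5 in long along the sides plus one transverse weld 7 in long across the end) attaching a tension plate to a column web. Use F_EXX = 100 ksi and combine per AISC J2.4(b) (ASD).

R_n/Ω ≈ 241 kips

t_e = 0.707 × 0.625 = 0.4419 in.
R_nwl = 0.6 × 100 × 0.4419 × 9 = 238.6 kips (longitudinal, 2 welds).
R_nwt = 0.6 × 100 × 0.4419 × 7 = 185.6 kips (transverse, base value).
(i) R_nwl + R_nwt = 424.2 kips; (ii) 0.85 R_nwl + 1.5 R_nwt = 481.2 kips.
R_n = max = 481.2 kips [governs: (ii)]; R_n/Ω = 240.6 kips.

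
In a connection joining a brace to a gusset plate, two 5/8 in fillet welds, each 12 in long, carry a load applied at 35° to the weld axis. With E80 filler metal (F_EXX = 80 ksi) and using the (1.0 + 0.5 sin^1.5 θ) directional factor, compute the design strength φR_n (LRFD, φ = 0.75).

φR_n ≈ 465 kip

t_e = 0.707 × 0.625 = 0.4419 in; A_we = 0.4419 × 24 = 10.6 in².
Directional factor: 1.0 + 0.5 sin^1.5(35°) = 1.217.
F_nw = 0.6 × 80 × 1.217 = 58.43 ksi.
φR_n = 0.75 × 58.43 × 10.6 = 464.7 kip.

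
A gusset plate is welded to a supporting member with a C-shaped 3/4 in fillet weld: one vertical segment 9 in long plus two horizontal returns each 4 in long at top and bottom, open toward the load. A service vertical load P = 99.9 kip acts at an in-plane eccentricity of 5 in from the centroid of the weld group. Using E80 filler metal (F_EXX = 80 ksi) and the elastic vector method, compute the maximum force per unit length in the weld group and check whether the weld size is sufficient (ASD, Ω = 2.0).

Total weld length L_w = 17 in. Treat welds as unit-width lines.
Centroid: x̄ = 2×4×2 / 17 = 0.9412 in from the vertical weld.
Polar moment about centroid: J = I_x + I_y = [9³/12 + 2×4×4.5²] + [9×0.9412² + 2(4³/12 + 4×1.059²)] = 250.4 in³.
Direct shear f_v = P/L_w = 99.9 / 17 = 5.876 kip/in (vertical).
Torsion M = P·e = 99.9 × 5 = 499.5 kip·in.
Critical point at (x, y) = (3.059, 4.5) from centroid. f_tx = M·y/J = 8.978 kip/in; f_ty = M·x/J = 6.103 kip/in.
Resultant f_max = √[f_tx² + (f_v + f_ty)²] = √[8.978² + (5.876 + 6.103)²] = 14.97 kip/in.
Capacity per unit length: r_n/Ω = (1/2.0) × 0.6 × 80 × (0.707 × 0.75) = 12.73 kip/in.
14.97 > 12.73 → NOT adequate.

f_max ≈ 15 kip/in; NOT adequate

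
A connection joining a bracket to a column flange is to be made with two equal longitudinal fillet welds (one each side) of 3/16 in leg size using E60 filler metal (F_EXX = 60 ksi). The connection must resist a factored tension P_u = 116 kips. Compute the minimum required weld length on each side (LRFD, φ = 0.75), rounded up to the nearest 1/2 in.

Throat t_e = 0.707 × 0.1875 = 0.1326 in.
φr_n = 0.75 × 0.6 × 60 × 0.1326 = 3.579 kips/in.
L_req = P_u / φr_n = 116 / 3.579 = 32.41 in total.
Per side: 32.41 / 2 = 16.2 in.
Round up → use L = 16.5 in on each side.

L = 16.5 in on each side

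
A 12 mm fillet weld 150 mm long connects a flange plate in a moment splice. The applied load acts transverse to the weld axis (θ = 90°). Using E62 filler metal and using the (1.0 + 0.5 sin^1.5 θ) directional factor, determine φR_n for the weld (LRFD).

E62XX → F_EXX = 620 MPa.
t_e = 0.707 × 12 = 8.484 mm; A_we = 8.484 × 150 = 1273 mm².
Directional factor: 1.0 + 0.5 sin^1.5(90°) = 1.5.
F_nw = 0.6 × 620 × 1.5 = 558 MPa.
φR_n = 0.75 × 558 × 1273 × 10⁻³ = 532.6 kN.

φR_n ≈ 533 kN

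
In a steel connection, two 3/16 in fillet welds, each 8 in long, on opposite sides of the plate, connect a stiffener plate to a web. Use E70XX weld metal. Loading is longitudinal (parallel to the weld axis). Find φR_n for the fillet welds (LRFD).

E70XX → F_EXX = 70 ksi.
Effective throat t_e = 0.707 × 0.1875 = 0.1326 in.
Total length L = 16 in; A_we = 0.1326 × 16 = 2.121 in².
F_nw = 0.6 F_EXX = 0.6 × 70 = 42 ksi.
φR_n = 0.75 × 42 × 2.121 = 66.81 kips.

φR_n ≈ 66.8 kips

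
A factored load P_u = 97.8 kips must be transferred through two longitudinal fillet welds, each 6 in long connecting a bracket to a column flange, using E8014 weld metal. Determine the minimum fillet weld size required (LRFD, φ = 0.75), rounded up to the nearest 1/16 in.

E80XX → F_EXX = 80 ksi.
Total weld length L = 12 in.
Required throat t_e = P_u / (φ × 0.6 F_EXX × L) = 97.8 / (0.75 × 0.6 × 80 × 12) = 0.2264 in.
Required leg w = t_e / 0.707 = 0.3202 in → use 3/8 in.

w = 3/8 in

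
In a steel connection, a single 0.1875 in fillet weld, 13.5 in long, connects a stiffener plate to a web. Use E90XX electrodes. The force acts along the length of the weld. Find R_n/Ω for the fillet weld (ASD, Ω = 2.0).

E90XX → F_EXX = 90 ksi.
Effective throat t_e = 0.707 × 0.1875 = 0.1326 in.
Total length L = 13.5 in; A_we = 0.1326 × 13.5 = 1.79 in².
F_nw = 0.6 F_EXX = 0.6 × 90 = 54 ksi.
R_n = 54 × 1.79 = 96.64 kips; R_n/Ω = 96.64/2.0 = 48.32 kips.

R_n/Ω ≈ 48.3 kips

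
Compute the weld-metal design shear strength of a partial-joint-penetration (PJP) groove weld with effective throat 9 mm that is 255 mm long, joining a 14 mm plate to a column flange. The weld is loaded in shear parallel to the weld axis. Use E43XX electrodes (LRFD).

φR_n ≈ 444 kN

E43XX → F_EXX = 430 MPa.
Effective throat (given) t_e = 9 mm.
A_we = 9 × 255 = 2295 mm².
F_nw = 0.6 F_EXX = 258 MPa.
φR_n = 0.75 × 258 × 2295 × 10⁻³ = 444.1 kN.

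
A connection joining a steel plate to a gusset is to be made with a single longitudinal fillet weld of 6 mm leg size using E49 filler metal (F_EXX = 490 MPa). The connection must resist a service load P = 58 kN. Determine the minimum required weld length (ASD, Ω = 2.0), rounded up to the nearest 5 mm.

Throat t_e = 0.707 × 6 = 4.242 mm.
r_n/Ω = (0.6 × 490 × 4.242) / 2.0 = 623.6 N/mm = 0.6236 kN/mm.
L_req = P / (r_n/Ω) = 58 / 0.6236 = 93.01 mm total.
Round up → use L = 95 mm.

L = 95 mm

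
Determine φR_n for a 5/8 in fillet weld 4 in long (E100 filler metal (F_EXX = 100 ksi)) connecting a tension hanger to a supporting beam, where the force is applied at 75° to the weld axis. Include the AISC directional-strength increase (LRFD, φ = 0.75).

φR_n ≈ 117 kip

t_e = 0.707 × 0.625 = 0.4419 in; A_we = 0.4419 × 4 = 1.767 in².
Directional factor: 1.0 + 0.5 sin^1.5(75°) = 1.475.
F_nw = 0.6 × 100 × 1.475 = 88.48 ksi.
φR_n = 0.75 × 88.48 × 1.767 = 117.3 kip.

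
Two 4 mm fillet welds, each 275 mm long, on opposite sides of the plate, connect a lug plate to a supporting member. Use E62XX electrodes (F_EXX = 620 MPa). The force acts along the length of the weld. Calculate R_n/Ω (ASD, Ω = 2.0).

R_n/Ω ≈ 289 kN

Effective throat t_e = 0.707 × 4 = 2.828 mm.
Total length L = 550 mm; A_we = 2.828 × 550 = 1555 mm².
F_nw = 0.6 F_EXX = 0.6 × 620 = 372 MPa.
R_n = 372 × 1555 × 10⁻³ = 578.6 kN; R_n/Ω = 578.6/2.0 = 289.3 kN.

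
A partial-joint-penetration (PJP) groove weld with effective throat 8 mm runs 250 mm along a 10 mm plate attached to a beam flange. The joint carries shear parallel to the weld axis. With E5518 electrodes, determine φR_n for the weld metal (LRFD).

E55XX → F_EXX = 550 MPa.
Effective throat (given) t_e = 8 mm.
A_we = 8 × 250 = 2000 mm².
F_nw = 0.6 F_EXX = 330 MPa.
φR_n = 0.75 × 330 × 2000 × 10⁻³ = 495 kN.

φR_n ≈ 495 kN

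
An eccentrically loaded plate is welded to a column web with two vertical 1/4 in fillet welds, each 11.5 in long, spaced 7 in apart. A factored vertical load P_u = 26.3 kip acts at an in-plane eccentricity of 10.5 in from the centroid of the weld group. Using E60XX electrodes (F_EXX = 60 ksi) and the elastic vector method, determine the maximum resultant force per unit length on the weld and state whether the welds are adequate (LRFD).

f_max ≈ 4.18 kip/in; adequate

Total weld length L_w = 23 in. Treat welds as unit-width lines.
Polar moment about centroid: J = 2[d³/12 + d(b/2)²] = 2[11.5³/12 + 11.5×3.5²] = 535.2 in³.
Direct shear f_v = P/L_w = 26.3 / 23 = 1.143 kip/in (vertical).
Torsion M = P·e = 26.3 × 10.5 = 276.15 kip·in.
Critical point at (x, y) = (3.5, 5.75) from centroid. f_tx = M·y/J = 2.967 kip/in; f_ty = M·x/J = 1.806 kip/in.
Resultant f_max = √[f_tx² + (f_v + f_ty)²] = √[2.967² + (1.143 + 1.806)²] = 4.183 kip/in.
Capacity per unit length: φr_n = 0.75 × 0.6 × 60 × (0.707 × 0.25) = 4.772 kip/in.
4.183 ≤ 4.772 → adequate.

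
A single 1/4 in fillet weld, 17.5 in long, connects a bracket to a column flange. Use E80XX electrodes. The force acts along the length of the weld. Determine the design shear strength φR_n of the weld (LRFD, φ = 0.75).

E80XX → F_EXX = 80 ksi.
Effective throat t_e = 0.707 × 0.25 = 0.1767 in.
Total length L = 17.5 in; A_we = 0.1767 × 17.5 = 3.093 in².
F_nw = 0.6 F_EXX = 0.6 × 80 = 48 ksi.
φR_n = 0.75 × 48 × 3.093 = 111.4 kips.

φR_n ≈ 111 kips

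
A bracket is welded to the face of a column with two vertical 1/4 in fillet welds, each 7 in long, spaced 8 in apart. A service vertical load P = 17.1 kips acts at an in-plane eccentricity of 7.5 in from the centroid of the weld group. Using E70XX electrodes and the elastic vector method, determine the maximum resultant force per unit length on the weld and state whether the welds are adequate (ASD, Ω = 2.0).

f_max ≈ 3.44 kip/in; adequate

E70XX → F_EXX = 70 ksi.
Total weld length L_w = 14 in. Treat welds as unit-width lines.
Polar moment about centroid: J = 2[d³/12 + d(b/2)²] = 2[7³/12 + 7×4²] = 281.2 in³.
Direct shear f_v = P/L_w = 17.1 / 14 = 1.221 kip/in (vertical).
Torsion M = P·e = 17.1 × 7.5 = 128.25 kip·in.
Critical point at (x, y) = (4, 3.5) from centroid. f_tx = M·y/J = 1.596 kip/in; f_ty = M·x/J = 1.825 kip/in.
Resultant f_max = √[f_tx² + (f_v + f_ty)²] = √[1.596² + (1.221 + 1.825)²] = 3.439 kip/in.
Capacity per unit length: r_n/Ω = (1/2.0) × 0.6 × 70 × (0.707 × 0.25) = 3.712 kip/in.
3.439 ≤ 3.712 → adequate.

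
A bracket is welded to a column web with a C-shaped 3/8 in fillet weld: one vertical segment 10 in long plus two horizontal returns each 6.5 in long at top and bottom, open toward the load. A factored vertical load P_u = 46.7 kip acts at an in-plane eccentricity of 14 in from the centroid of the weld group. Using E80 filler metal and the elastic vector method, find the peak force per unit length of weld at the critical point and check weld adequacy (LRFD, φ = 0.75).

f_max ≈ 10.2 kip/in; NOT adequate

E80XX → F_EXX = 80 ksi.
Total weld length L_w = 23 in. Treat welds as unit-width lines.
Centroid: x̄ = 2×6.5×3.25 / 23 = 1.837 in from the vertical weld.
Polar moment about centroid: J = I_x + I_y = [10³/12 + 2×6.5×5²] + [10×1.837² + 2(6.5³/12 + 6.5×1.413²)] = 513.8 in³.
Direct shear f_v = P/L_w = 46.7 / 23 = 2.03 kip/in (vertical).
Torsion M = P·e = 46.7 × 14 = 653.8 kip·in.
Critical point at (x, y) = (4.663, 5) from centroid. f_tx = M·y/J = 6.362 kip/in; f_ty = M·x/J = 5.934 kip/in.
Resultant f_max = √[f_tx² + (f_v + f_ty)²] = √[6.362² + (2.03 + 5.934)²] = 10.19 kip/in.
Capacity per unit length: φr_n = 0.75 × 0.6 × 80 × (0.707 × 0.375) = 9.544 kip/in.
10.19 > 9.544 → NOT adequate.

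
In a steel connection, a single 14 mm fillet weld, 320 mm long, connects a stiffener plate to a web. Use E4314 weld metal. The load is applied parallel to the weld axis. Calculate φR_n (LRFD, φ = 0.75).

φR_n ≈ 613 kN

E43XX → F_EXX = 430 MPa.
Effective throat t_e = 0.707 × 14 = 9.898 mm.
Total length L = 320 mm; A_we = 9.898 × 320 = 3167 mm².
F_nw = 0.6 F_EXX = 0.6 × 430 = 258 MPa.
φR_n = 0.75 × 258 × 3167 × 10⁻³ = 612.9 kN.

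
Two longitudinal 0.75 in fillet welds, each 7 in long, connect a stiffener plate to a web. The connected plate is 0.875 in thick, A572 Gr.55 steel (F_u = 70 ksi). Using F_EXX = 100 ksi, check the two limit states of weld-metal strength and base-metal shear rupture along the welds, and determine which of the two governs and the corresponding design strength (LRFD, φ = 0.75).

φR_n ≈ 334 kip (weld metal governs)

t_e = 0.707 × 0.75 = 0.5302 in; L = 14 in.
Weld metal: φR_n = 0.75 × 0.6 × 100 × 0.5302 × 14 = 334.1 kip.
Base metal (shear rupture): φR_n = 0.75 × 0.6 × 70 × 0.875 × 14 = 385.9 kip.
Governing: weld metal.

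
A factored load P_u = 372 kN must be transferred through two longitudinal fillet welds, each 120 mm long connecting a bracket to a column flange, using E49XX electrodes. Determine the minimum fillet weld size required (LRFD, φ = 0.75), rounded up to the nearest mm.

w = 10 mm

E49XX → F_EXX = 490 MPa.
Total weld length L = 240 mm.
Required throat t_e = P_u / (φ × 0.6 F_EXX × L) = 372 / (0.75 × 0.6 × 490 × 240 × 10⁻³) = 7.029 mm.
Required leg w = t_e / 0.707 = 9.943 mm → use 10 mm.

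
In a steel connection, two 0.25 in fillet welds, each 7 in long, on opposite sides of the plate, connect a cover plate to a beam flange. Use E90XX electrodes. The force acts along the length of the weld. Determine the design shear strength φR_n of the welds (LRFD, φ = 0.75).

φR_n ≈ 100 kip

E90XX → F_EXX = 90 ksi.
Effective throat t_e = 0.707 × 0.25 = 0.1767 in.
Total length L = 14 in; A_we = 0.1767 × 14 = 2.474 in².
F_nw = 0.6 F_EXX = 0.6 × 90 = 54 ksi.
φR_n = 0.75 × 54 × 2.474 = 100.2 kip.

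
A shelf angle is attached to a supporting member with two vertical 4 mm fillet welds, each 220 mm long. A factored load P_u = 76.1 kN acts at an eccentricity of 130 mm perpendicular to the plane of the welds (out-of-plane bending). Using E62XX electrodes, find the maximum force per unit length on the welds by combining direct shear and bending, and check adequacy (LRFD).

E62XX → F_EXX = 620 MPa.
L_w = 2 × 220 = 440 mm; section modulus (unit throat) S = 2 × L²/6 = 16130 mm².
Direct shear f_v = P/L_w = 76.1×10³/440 = 173 N/mm.
Moment M = P × e = 76.1×10³ × 130 = 9893000 N·mm; bending f_b = M/S = 613.2 N/mm.
f_max = √(f_v² + f_b²) = √(173² + 613.2²) = 637.1 N/mm.
φr_n = 0.75 × 0.6 × 620 × (0.707 × 4) = 789 N/mm → adequate.

f_max ≈ 637 N/mm; adequate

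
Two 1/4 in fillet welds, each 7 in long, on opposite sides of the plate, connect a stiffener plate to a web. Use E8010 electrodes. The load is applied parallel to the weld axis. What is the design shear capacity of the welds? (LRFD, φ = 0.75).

E80XX → F_EXX = 80 ksi.
Effective throat t_e = 0.707 × 0.25 = 0.1767 in.
Total length L = 14 in; A_we = 0.1767 × 14 = 2.474 in².
F_nw = 0.6 F_EXX = 0.6 × 80 = 48 ksi.
φR_n = 0.75 × 48 × 2.474 = 89.08 kip.

φR_n ≈ 89.1 kip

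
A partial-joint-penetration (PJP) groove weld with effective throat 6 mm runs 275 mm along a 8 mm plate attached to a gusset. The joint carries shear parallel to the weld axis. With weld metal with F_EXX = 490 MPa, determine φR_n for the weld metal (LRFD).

φR_n ≈ 364 kN

Effective throat (given) t_e = 6 mm.
A_we = 6 × 275 = 1650 mm².
F_nw = 0.6 F_EXX = 294 MPa.
φR_n = 0.75 × 294 × 1650 × 10⁻³ = 363.8 kN.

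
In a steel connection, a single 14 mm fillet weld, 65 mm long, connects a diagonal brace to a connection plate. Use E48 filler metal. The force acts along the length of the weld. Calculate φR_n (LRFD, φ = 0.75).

E48XX → F_EXX = 480 MPa.
Effective throat t_e = 0.707 × 14 = 9.898 mm.
Total length L = 65 mm; A_we = 9.898 × 65 = 643.4 mm².
F_nw = 0.6 F_EXX = 0.6 × 480 = 288 MPa.
φR_n = 0.75 × 288 × 643.4 × 10⁻³ = 139 kN.

φR_n ≈ 139 kN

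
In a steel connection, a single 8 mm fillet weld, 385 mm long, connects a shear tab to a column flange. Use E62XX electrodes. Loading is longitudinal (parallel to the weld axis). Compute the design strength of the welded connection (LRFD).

φR_n ≈ 608 kN

E62XX → F_EXX = 620 MPa.
Effective throat t_e = 0.707 × 8 = 5.656 mm.
Total length L = 385 mm; A_we = 5.656 × 385 = 2178 mm².
F_nw = 0.6 F_EXX = 0.6 × 620 = 372 MPa.
φR_n = 0.75 × 372 × 2178 × 10⁻³ = 607.5 kN.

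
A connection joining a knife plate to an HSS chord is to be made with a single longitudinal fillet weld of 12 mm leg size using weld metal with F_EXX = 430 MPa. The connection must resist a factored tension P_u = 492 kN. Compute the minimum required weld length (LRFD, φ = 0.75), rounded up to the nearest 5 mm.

L = 300 mm

Throat t_e = 0.707 × 12 = 8.484 mm.
φr_n = 0.75 × 0.6 × 430 × 8.484 × 10⁻³ = 1.642 kN/mm.
L_req = P_u / φr_n = 492 / 1.642 = 299.7 mm total.
Round up → use L = 300 mm.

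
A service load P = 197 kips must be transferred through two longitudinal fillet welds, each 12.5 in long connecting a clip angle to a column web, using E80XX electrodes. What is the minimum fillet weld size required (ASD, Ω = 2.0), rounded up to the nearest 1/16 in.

w = 1/2 in

E80XX → F_EXX = 80 ksi.
Total weld length L = 25 in.
Required throat t_e = P × Ω / (0.6 F_EXX × L) = 197 × 2.0 / (0.6 × 80 × 25) = 0.3283 in.
Required leg w = t_e / 0.707 = 0.4644 in → use 1/2 in.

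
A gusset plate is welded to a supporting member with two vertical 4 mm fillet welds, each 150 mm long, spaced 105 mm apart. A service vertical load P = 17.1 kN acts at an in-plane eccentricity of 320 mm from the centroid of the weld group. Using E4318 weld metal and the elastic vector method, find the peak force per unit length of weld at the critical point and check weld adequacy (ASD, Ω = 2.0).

f_max ≈ 396 N/mm; NOT adequate

E43XX → F_EXX = 430 MPa.
Total weld length L_w = 300 mm. Treat welds as unit-width lines.
Polar moment about centroid: J = 2[d³/12 + d(b/2)²] = 2[150³/12 + 150×52.5²] = 1389000 mm³.
Direct shear f_v = P/L_w = 17.1×10³ / 300 = 57 N/mm (vertical).
Torsion M = P·e = 17.1×10³ × 320 = 5472000 N·mm.
Critical point at (x, y) = (52.5, 75) from centroid. f_tx = M·y/J = 295.4 N/mm; f_ty = M·x/J = 206.8 N/mm.
Resultant f_max = √[f_tx² + (f_v + f_ty)²] = √[295.4² + (57 + 206.8)²] = 396 N/mm.
Capacity per unit length: r_n/Ω = (1/2.0) × 0.6 × 430 × (0.707 × 4) = 364.8 N/mm.
396 > 364.8 → NOT adequate.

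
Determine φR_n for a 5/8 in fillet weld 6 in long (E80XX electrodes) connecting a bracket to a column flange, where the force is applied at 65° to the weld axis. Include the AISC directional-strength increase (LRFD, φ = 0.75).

φR_n ≈ 137 kip

E80XX → F_EXX = 80 ksi.
t_e = 0.707 × 0.625 = 0.4419 in; A_we = 0.4419 × 6 = 2.651 in².
Directional factor: 1.0 + 0.5 sin^1.5(65°) = 1.431.
F_nw = 0.6 × 80 × 1.431 = 68.71 ksi.
φR_n = 0.75 × 68.71 × 2.651 = 136.6 kip.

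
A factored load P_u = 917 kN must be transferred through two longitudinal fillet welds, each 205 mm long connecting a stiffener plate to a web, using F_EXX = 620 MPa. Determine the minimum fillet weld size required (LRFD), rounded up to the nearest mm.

Total weld length L = 410 mm.
Required throat t_e = P_u / (φ × 0.6 F_EXX × L) = 917 / (0.75 × 0.6 × 620 × 410 × 10⁻³) = 8.016 mm.
Required leg w = t_e / 0.707 = 11.34 mm → use 12 mm.

w = 12 mm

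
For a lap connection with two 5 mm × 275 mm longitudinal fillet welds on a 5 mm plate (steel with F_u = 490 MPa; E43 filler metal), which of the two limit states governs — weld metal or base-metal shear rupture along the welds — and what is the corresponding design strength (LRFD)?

φR_n ≈ 376 kN (weld metal governs)

E43XX → F_EXX = 430 MPa.
t_e = 0.707 × 5 = 3.535 mm; L = 550 mm.
Weld metal: φR_n = 0.75 × 0.6 × 430 × 3.535 × 550 × 10⁻³ = 376.2 kN.
Base metal (shear rupture): φR_n = 0.75 × 0.6 × 490 × 5 × 550 × 10⁻³ = 606.4 kN.
Governing: weld metal.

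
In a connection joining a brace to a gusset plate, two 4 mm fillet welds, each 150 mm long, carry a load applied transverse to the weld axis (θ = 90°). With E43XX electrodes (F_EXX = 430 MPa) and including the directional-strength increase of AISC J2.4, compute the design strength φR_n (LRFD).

t_e = 0.707 × 4 = 2.828 mm; A_we = 2.828 × 300 = 848.4 mm².
Directional factor: 1.0 + 0.5 sin^1.5(90°) = 1.5.
F_nw = 0.6 × 430 × 1.5 = 387 MPa.
φR_n = 0.75 × 387 × 848.4 × 10⁻³ = 246.2 kN.

φR_n ≈ 246 kN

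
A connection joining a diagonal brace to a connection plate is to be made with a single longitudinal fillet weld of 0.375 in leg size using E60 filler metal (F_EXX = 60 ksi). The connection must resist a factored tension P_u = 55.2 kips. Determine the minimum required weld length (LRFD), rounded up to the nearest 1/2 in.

Throat t_e = 0.707 × 0.375 = 0.2651 in.
φr_n = 0.75 × 0.6 × 60 × 0.2651 = 7.158 kips/in.
L_req = P_u / φr_n = 55.2 / 7.158 = 7.711 in total.
Round up → use L = 8 in.

L = 8 in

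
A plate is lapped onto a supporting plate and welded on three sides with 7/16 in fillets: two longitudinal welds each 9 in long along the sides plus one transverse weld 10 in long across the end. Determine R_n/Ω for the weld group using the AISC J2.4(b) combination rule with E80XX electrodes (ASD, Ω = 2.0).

R_n/Ω ≈ 225 kips

E80XX → F_EXX = 80 ksi.
t_e = 0.707 × 0.4375 = 0.3093 in.
R_nwl = 0.6 × 80 × 0.3093 × 18 = 267.2 kips (longitudinal, 2 welds).
R_nwt = 0.6 × 80 × 0.3093 × 10 = 148.5 kips (transverse, base value).
(i) R_nwl + R_nwt = 415.7 kips; (ii) 0.85 R_nwl + 1.5 R_nwt = 449.9 kips.
R_n = max = 449.9 kips [governs: (ii)]; R_n/Ω = 224.9 kips.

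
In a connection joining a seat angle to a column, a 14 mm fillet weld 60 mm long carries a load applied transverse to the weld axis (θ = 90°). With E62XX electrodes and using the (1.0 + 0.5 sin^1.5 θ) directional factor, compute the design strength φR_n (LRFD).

E62XX → F_EXX = 620 MPa.
t_e = 0.707 × 14 = 9.898 mm; A_we = 9.898 × 60 = 593.9 mm².
Directional factor: 1.0 + 0.5 sin^1.5(90°) = 1.5.
F_nw = 0.6 × 620 × 1.5 = 558 MPa.
φR_n = 0.75 × 558 × 593.9 × 10⁻³ = 248.5 kN.

φR_n ≈ 249 kN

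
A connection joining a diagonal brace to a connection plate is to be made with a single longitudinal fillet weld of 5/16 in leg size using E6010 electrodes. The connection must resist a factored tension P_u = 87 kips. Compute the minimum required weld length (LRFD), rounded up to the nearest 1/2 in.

L = 15 in

E60XX → F_EXX = 60 ksi.
Throat t_e = 0.707 × 0.3125 = 0.2209 in.
φr_n = 0.75 × 0.6 × 60 × 0.2209 = 5.965 kips/in.
L_req = P_u / φr_n = 87 / 5.965 = 14.58 in total.
Round up → use L = 15 in.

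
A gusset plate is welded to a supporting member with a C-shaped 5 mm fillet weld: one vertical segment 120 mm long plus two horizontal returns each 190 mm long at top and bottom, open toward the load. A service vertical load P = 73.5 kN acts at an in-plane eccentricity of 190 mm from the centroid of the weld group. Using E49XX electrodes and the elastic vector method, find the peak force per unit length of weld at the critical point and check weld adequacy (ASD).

E49XX → F_EXX = 490 MPa.
Total weld length L_w = 500 mm. Treat welds as unit-width lines.
Centroid: x̄ = 2×190×95 / 500 = 72.2 mm from the vertical weld.
Polar moment about centroid: J = I_x + I_y = [120³/12 + 2×190×60²] + [120×72.2² + 2(190³/12 + 190×22.8²)] = 3478000 mm³.
Direct shear f_v = P/L_w = 73.5×10³ / 500 = 147 N/mm (vertical).
Torsion M = P·e = 73.5×10³ × 190 = 13965000 N·mm.
Critical point at (x, y) = (117.8, 60) from centroid. f_tx = M·y/J = 240.9 N/mm; f_ty = M·x/J = 473 N/mm.
Resultant f_max = √[f_tx² + (f_v + f_ty)²] = √[240.9² + (147 + 473)²] = 665.1 N/mm.
Capacity per unit length: r_n/Ω = (1/2.0) × 0.6 × 490 × (0.707 × 5) = 519.6 N/mm.
665.1 > 519.6 → NOT adequate.

f_max ≈ 665 N/mm; NOT adequate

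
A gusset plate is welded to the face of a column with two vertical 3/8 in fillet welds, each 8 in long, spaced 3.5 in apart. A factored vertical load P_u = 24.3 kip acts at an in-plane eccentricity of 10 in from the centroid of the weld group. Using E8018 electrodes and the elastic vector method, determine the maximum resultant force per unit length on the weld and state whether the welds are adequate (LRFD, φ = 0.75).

E80XX → F_EXX = 80 ksi.
Total weld length L_w = 16 in. Treat welds as unit-width lines.
Polar moment about centroid: J = 2[d³/12 + d(b/2)²] = 2[8³/12 + 8×1.75²] = 134.3 in³.
Direct shear f_v = P/L_w = 24.3 / 16 = 1.519 kip/in (vertical).
Torsion M = P·e = 24.3 × 10 = 243 kip·in.
Critical point at (x, y) = (1.75, 4) from centroid. f_tx = M·y/J = 7.236 kip/in; f_ty = M·x/J = 3.166 kip/in.
Resultant f_max = √[f_tx² + (f_v + f_ty)²] = √[7.236² + (1.519 + 3.166)²] = 8.62 kip/in.
Capacity per unit length: φr_n = 0.75 × 0.6 × 80 × (0.707 × 0.375) = 9.544 kip/in.
8.62 ≤ 9.544 → adequate.

f_max ≈ 8.62 kip/in; adequate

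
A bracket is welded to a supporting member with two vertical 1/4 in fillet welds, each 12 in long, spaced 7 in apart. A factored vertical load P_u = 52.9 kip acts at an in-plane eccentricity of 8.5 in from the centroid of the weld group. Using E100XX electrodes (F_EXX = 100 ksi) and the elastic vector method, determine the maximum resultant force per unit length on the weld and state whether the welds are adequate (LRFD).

f_max ≈ 6.75 kip/in; adequate

Total weld length L_w = 24 in. Treat welds as unit-width lines.
Polar moment about centroid: J = 2[d³/12 + d(b/2)²] = 2[12³/12 + 12×3.5²] = 582 in³.
Direct shear f_v = P/L_w = 52.9 / 24 = 2.204 kip/in (vertical).
Torsion M = P·e = 52.9 × 8.5 = 449.65 kip·in.
Critical point at (x, y) = (3.5, 6) from centroid. f_tx = M·y/J = 4.636 kip/in; f_ty = M·x/J = 2.704 kip/in.
Resultant f_max = √[f_tx² + (f_v + f_ty)²] = √[4.636² + (2.204 + 2.704)²] = 6.751 kip/in.
Capacity per unit length: φr_n = 0.75 × 0.6 × 100 × (0.707 × 0.25) = 7.954 kip/in.
6.751 ≤ 7.954 → adequate.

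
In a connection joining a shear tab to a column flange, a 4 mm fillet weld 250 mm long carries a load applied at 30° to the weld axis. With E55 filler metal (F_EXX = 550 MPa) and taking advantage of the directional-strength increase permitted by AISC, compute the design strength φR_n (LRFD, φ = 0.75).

t_e = 0.707 × 4 = 2.828 mm; A_we = 2.828 × 250 = 707 mm².
Directional factor: 1.0 + 0.5 sin^1.5(30°) = 1.177.
F_nw = 0.6 × 550 × 1.177 = 388.3 MPa.
φR_n = 0.75 × 388.3 × 707 × 10⁻³ = 205.9 kN.

φR_n ≈ 206 kN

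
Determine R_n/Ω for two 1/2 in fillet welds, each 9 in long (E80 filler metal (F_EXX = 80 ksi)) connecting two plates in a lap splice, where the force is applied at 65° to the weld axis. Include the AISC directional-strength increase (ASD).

t_e = 0.707 × 0.5 = 0.3535 in; A_we = 0.3535 × 18 = 6.363 in².
Directional factor: 1.0 + 0.5 sin^1.5(65°) = 1.431.
F_nw = 0.6 × 80 × 1.431 = 68.71 ksi.
R_n/Ω = (68.71 × 6.363) / 2.0 = 218.6 kips.

R_n/Ω ≈ 219 kips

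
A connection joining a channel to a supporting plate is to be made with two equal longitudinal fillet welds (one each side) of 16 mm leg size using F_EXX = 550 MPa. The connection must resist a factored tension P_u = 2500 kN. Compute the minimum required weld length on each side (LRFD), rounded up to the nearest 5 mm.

Throat t_e = 0.707 × 16 = 11.31 mm.
φr_n = 0.75 × 0.6 × 550 × 11.31 × 10⁻³ = 2.8 kN/mm.
L_req = P_u / φr_n = 2500 / 2.8 = 892.9 mm total.
Per side: 892.9 / 2 = 446.5 mm.
Round up → use L = 450 mm on each side.

L = 450 mm on each side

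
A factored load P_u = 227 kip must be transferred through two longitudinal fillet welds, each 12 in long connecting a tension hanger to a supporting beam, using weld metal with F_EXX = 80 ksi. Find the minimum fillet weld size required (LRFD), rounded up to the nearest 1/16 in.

Total weld length L = 24 in.
Required throat t_e = P_u / (φ × 0.6 F_EXX × L) = 227 / (0.75 × 0.6 × 80 × 24) = 0.2627 in.
Required leg w = t_e / 0.707 = 0.3716 in → use 3/8 in.

w = 3/8 in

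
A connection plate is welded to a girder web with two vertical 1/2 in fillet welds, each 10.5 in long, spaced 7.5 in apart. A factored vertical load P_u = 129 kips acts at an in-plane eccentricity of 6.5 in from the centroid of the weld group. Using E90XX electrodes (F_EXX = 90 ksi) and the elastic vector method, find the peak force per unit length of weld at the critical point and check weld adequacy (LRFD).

Total weld length L_w = 21 in. Treat welds as unit-width lines.
Polar moment about centroid: J = 2[d³/12 + d(b/2)²] = 2[10.5³/12 + 10.5×3.75²] = 488.2 in³.
Direct shear f_v = P/L_w = 129 / 21 = 6.143 kip/in (vertical).
Torsion M = P·e = 129 × 6.5 = 838.5 kip·in.
Critical point at (x, y) = (3.75, 5.25) from centroid. f_tx = M·y/J = 9.016 kip/in; f_ty = M·x/J = 6.44 kip/in.
Resultant f_max = √[f_tx² + (f_v + f_ty)²] = √[9.016² + (6.143 + 6.44)²] = 15.48 kip/in.
Capacity per unit length: φr_n = 0.75 × 0.6 × 90 × (0.707 × 0.5) = 14.32 kip/in.
15.48 > 14.32 → NOT adequate.

f_max ≈ 15.5 kip/in; NOT adequate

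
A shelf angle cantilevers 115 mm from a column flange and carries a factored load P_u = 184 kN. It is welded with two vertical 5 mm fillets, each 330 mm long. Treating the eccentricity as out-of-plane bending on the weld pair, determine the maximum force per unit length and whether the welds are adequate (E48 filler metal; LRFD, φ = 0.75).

f_max ≈ 646 N/mm; adequate

E48XX → F_EXX = 480 MPa.
L_w = 2 × 330 = 660 mm; section modulus (unit throat) S = 2 × L²/6 = 36300 mm².
Direct shear f_v = P/L_w = 184×10³/660 = 278.8 N/mm.
Moment M = P × e = 184×10³ × 115 = 21160000 N·mm; bending f_b = M/S = 582.9 N/mm.
f_max = √(f_v² + f_b²) = √(278.8² + 582.9²) = 646.2 N/mm.
φr_n = 0.75 × 0.6 × 480 × (0.707 × 5) = 763.6 N/mm → adequate.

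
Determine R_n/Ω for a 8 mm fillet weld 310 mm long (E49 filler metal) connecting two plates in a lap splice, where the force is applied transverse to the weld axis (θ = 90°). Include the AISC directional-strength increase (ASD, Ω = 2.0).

E49XX → F_EXX = 490 MPa.
t_e = 0.707 × 8 = 5.656 mm; A_we = 5.656 × 310 = 1753 mm².
Directional factor: 1.0 + 0.5 sin^1.5(90°) = 1.5.
F_nw = 0.6 × 490 × 1.5 = 441 MPa.
R_n/Ω = (441 × 1753) / 2.0 × 10⁻³ = 386.6 kN.

R_n/Ω ≈ 387 kN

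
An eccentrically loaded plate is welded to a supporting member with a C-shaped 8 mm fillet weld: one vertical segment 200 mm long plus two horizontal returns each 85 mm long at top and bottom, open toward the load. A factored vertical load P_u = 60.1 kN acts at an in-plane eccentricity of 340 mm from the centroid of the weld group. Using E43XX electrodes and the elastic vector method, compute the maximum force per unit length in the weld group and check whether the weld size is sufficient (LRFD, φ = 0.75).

f_max ≈ 1020 N/mm; adequate

E43XX → F_EXX = 430 MPa.
Total weld length L_w = 370 mm. Treat welds as unit-width lines.
Centroid: x̄ = 2×85×42.5 / 370 = 19.53 mm from the vertical weld.
Polar moment about centroid: J = I_x + I_y = [200³/12 + 2×85×100²] + [200×19.53² + 2(85³/12 + 85×22.97²)] = 2635000 mm³.
Direct shear f_v = P/L_w = 60.1×10³ / 370 = 162.4 N/mm (vertical).
Torsion M = P·e = 60.1×10³ × 340 = 20434000 N·mm.
Critical point at (x, y) = (65.47, 100) from centroid. f_tx = M·y/J = 775.5 N/mm; f_ty = M·x/J = 507.7 N/mm.
Resultant f_max = √[f_tx² + (f_v + f_ty)²] = √[775.5² + (162.4 + 507.7)²] = 1025 N/mm.
Capacity per unit length: φr_n = 0.75 × 0.6 × 430 × (0.707 × 8) = 1094 N/mm.
1025 ≤ 1094 → adequate.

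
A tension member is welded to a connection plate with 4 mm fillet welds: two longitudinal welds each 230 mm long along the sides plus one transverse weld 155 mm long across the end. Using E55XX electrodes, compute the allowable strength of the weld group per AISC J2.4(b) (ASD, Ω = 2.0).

R_n/Ω ≈ 291 kN

E55XX → F_EXX = 550 MPa.
t_e = 0.707 × 4 = 2.828 mm.
R_nwl = 0.6 × 550 × 2.828 × 460 × 10⁻³ = 429.3 kN (longitudinal, 2 welds).
R_nwt = 0.6 × 550 × 2.828 × 155 × 10⁻³ = 144.7 kN (transverse, base value).
(i) R_nwl + R_nwt = 573.9 kN; (ii) 0.85 R_nwl + 1.5 R_nwt = 581.9 kN.
R_n = max = 581.9 kN [governs: (ii)]; R_n/Ω = 290.9 kN.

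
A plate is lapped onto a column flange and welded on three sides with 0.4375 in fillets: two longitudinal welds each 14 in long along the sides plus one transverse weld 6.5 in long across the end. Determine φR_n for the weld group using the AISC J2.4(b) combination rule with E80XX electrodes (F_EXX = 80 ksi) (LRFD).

t_e = 0.707 × 0.4375 = 0.3093 in.
R_nwl = 0.6 × 80 × 0.3093 × 28 = 415.7 kips (longitudinal, 2 welds).
R_nwt = 0.6 × 80 × 0.3093 × 6.5 = 96.51 kips (transverse, base value).
(i) R_nwl + R_nwt = 512.2 kips; (ii) 0.85 R_nwl + 1.5 R_nwt = 498.1 kips.
R_n = max = 512.2 kips [governs: (i)]; φR_n = 384.2 kips.

φR_n ≈ 384 kips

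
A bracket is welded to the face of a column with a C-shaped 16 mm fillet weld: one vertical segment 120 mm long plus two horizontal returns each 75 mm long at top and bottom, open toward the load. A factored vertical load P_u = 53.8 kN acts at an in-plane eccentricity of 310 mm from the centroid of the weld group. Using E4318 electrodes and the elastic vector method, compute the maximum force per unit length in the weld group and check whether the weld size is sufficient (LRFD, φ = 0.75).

f_max ≈ 1730 N/mm; adequate

E43XX → F_EXX = 430 MPa.
Total weld length L_w = 270 mm. Treat welds as unit-width lines.
Centroid: x̄ = 2×75×37.5 / 270 = 20.83 mm from the vertical weld.
Polar moment about centroid: J = I_x + I_y = [120³/12 + 2×75×60²] + [120×20.83² + 2(75³/12 + 75×16.67²)] = 848100 mm³.
Direct shear f_v = P/L_w = 53.8×10³ / 270 = 199.3 N/mm (vertical).
Torsion M = P·e = 53.8×10³ × 310 = 16678000 N·mm.
Critical point at (x, y) = (54.17, 60) from centroid. f_tx = M·y/J = 1180 N/mm; f_ty = M·x/J = 1065 N/mm.
Resultant f_max = √[f_tx² + (f_v + f_ty)²] = √[1180² + (199.3 + 1065)²] = 1730 N/mm.
Capacity per unit length: φr_n = 0.75 × 0.6 × 430 × (0.707 × 16) = 2189 N/mm.
1730 ≤ 2189 → adequate.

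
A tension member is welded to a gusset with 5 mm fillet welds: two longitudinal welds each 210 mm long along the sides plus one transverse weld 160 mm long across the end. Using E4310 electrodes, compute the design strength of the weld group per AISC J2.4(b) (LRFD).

E43XX → F_EXX = 430 MPa.
t_e = 0.707 × 5 = 3.535 mm.
R_nwl = 0.6 × 430 × 3.535 × 420 × 10⁻³ = 383.1 kN (longitudinal, 2 welds).
R_nwt = 0.6 × 430 × 3.535 × 160 × 10⁻³ = 145.9 kN (transverse, base value).
(i) R_nwl + R_nwt = 529 kN; (ii) 0.85 R_nwl + 1.5 R_nwt = 544.5 kN.
R_n = max = 544.5 kN [governs: (ii)]; φR_n = 408.4 kN.

φR_n ≈ 408 kN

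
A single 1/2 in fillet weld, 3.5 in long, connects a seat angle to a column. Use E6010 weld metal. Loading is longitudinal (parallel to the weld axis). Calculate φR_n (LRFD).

E60XX → F_EXX = 60 ksi.
Effective throat t_e = 0.707 × 0.5 = 0.3535 in.
Total length L = 3.5 in; A_we = 0.3535 × 3.5 = 1.237 in².
F_nw = 0.6 F_EXX = 0.6 × 60 = 36 ksi.
φR_n = 0.75 × 36 × 1.237 = 33.41 kips.

φR_n ≈ 33.4 kips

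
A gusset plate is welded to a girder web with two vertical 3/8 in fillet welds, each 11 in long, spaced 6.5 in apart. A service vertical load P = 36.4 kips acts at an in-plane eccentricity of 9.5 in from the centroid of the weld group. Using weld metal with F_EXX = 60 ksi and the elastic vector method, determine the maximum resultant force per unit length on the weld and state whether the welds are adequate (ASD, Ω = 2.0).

Total weld length L_w = 22 in. Treat welds as unit-width lines.
Polar moment about centroid: J = 2[d³/12 + d(b/2)²] = 2[11³/12 + 11×3.25²] = 454.2 in³.
Direct shear f_v = P/L_w = 36.4 / 22 = 1.655 kip/in (vertical).
Torsion M = P·e = 36.4 × 9.5 = 345.8 kip·in.
Critical point at (x, y) = (3.25, 5.5) from centroid. f_tx = M·y/J = 4.187 kip/in; f_ty = M·x/J = 2.474 kip/in.
Resultant f_max = √[f_tx² + (f_v + f_ty)²] = √[4.187² + (1.655 + 2.474)²] = 5.881 kip/in.
Capacity per unit length: r_n/Ω = (1/2.0) × 0.6 × 60 × (0.707 × 0.375) = 4.772 kip/in.
5.881 > 4.772 → NOT adequate.

f_max ≈ 5.88 kip/in; NOT adequate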